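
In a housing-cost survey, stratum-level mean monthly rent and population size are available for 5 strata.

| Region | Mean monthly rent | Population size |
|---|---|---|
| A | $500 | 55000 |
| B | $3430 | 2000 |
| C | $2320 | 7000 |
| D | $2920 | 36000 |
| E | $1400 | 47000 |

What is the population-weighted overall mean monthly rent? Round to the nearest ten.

1510

Σ Nₕ·x̄ₕ = 500×55000 + 3430×2000 + 2320×7000 + 2920×36000 + 1400×47000
  = 27500000 + 6860000 + 16240000 + 105120000 + 65800000 = 221520000
Σ Nₕ = 147000
Overall mean = 221520000 / 147000 = 1506.9388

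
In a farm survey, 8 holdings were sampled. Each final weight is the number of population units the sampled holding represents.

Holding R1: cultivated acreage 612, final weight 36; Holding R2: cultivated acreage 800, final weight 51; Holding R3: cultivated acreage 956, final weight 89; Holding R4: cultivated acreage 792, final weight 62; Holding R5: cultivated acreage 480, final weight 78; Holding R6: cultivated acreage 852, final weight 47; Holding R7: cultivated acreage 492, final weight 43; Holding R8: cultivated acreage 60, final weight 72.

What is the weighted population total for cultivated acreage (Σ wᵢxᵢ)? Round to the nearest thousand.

300000

Weighted total = 612×36 + 800×51 + 956×89 + 792×62 + 480×78 + 852×47 + 492×43 + 60×72
  = 22032 + 40800 + 85084 + 49104 + 37440 + 40044 + 21156 + 4320 = 299980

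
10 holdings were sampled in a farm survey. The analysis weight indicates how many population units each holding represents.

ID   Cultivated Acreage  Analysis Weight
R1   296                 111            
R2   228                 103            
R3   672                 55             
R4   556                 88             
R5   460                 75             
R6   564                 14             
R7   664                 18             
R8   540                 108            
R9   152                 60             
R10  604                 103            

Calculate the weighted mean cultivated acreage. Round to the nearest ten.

440

Weighted sum = 296×111 + 228×103 + 672×55 + 556×88 + 460×75 + 564×14 + 664×18 + 540×108 + 152×60 + 604×103
  = 32856 + 23484 + 36960 + 48928 + 34500 + 7896 + 11952 + 58320 + 9120 + 62212 = 326228
Sum of weights = 111 + 103 + 55 + 88 + 75 + 14 + 18 + 108 + 60 + 103 = 735
Weighted mean = 326228 / 735 = 443.84762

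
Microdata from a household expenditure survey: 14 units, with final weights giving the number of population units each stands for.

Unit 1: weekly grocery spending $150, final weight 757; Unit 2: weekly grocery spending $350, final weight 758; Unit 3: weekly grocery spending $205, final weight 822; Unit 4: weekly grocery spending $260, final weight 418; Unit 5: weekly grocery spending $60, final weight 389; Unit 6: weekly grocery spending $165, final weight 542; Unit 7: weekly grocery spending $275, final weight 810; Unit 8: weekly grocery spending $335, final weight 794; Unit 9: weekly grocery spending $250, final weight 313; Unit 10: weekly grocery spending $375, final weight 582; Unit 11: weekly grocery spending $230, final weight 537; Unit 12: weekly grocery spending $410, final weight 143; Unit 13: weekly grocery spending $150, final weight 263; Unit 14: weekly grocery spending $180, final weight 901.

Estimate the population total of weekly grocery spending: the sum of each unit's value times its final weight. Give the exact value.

Weighted total = 1937820

1937820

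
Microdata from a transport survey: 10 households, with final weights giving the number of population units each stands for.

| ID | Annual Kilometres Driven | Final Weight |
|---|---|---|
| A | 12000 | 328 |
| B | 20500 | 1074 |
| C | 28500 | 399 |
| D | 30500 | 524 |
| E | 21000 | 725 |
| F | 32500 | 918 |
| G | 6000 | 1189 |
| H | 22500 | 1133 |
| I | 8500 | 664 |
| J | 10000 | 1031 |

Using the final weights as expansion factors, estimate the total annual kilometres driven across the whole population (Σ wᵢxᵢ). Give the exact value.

146947000

Weighted total = 12000×328 + 20500×1074 + 28500×399 + 30500×524 + 21000×725 + 32500×918 + 6000×1189 + 22500×1133 + 8500×664 + 10000×1031
  = 3936000 + 22017000 + 11371500 + 15982000 + 15225000 + 29835000 + 7134000 + 25492500 + 5644000 + 10310000 = 146947000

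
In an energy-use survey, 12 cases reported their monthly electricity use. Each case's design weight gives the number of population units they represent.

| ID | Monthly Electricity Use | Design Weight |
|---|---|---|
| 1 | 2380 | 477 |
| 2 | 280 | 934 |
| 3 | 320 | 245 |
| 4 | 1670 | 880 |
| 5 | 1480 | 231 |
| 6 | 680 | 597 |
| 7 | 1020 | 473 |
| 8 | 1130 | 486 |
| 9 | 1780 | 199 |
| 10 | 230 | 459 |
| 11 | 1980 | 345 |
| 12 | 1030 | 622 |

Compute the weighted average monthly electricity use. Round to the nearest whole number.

1094

Weighted sum = 2380×477 + 280×934 + 320×245 + 1670×880 + 1480×231 + 680×597 + 1020×473 + 1130×486 + 1780×199 + 230×459 + 1980×345 + 1030×622
  = 6507810
Sum of weights = 477 + 934 + 245 + 880 + 231 + 597 + 473 + 486 + 199 + 459 + 345 + 622 = 5948
Weighted mean = 6507810 / 5948 = 1094.1174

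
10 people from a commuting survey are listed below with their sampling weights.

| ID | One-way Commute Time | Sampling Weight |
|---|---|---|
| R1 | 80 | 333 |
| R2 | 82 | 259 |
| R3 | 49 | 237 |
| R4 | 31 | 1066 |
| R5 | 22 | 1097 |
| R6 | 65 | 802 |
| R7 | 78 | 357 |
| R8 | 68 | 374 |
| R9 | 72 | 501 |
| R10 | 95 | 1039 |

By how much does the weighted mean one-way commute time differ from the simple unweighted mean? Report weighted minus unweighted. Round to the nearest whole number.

-5

Unweighted sum = 80 + 82 + 49 + 31 + 22 + 65 + 78 + 68 + 72 + 95 = 642
Unweighted mean = 642 / 10 = 64.2
Weighted sum = 80×333 + 82×259 + 49×237 + 31×1066 + 22×1097 + 65×802 + 78×357 + 68×374 + 72×501 + 95×1039
  = 356856
Sum of weights = 333 + 259 + 237 + 1066 + 1097 + 802 + 357 + 374 + 501 + 1039 = 6065
Weighted mean = 356856 / 6065 = 58.838582
Difference (weighted minus unweighted) = -5.361418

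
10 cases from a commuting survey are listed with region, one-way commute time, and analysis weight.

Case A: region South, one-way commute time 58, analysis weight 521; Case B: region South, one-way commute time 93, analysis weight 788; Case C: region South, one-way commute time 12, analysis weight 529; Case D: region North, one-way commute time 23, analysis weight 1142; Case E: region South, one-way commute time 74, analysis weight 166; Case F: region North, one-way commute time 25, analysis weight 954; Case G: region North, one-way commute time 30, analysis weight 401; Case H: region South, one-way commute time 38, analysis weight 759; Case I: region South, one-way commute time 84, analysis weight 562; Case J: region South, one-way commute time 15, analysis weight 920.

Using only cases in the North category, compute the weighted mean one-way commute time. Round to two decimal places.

North rows: D, F, G
Weighted sum = 23×1142 + 25×954 + 30×401
  = 62146
Sum of weights = 1142 + 954 + 401 = 2497
Weighted mean = 62146 / 2497 = 24.888266

24.89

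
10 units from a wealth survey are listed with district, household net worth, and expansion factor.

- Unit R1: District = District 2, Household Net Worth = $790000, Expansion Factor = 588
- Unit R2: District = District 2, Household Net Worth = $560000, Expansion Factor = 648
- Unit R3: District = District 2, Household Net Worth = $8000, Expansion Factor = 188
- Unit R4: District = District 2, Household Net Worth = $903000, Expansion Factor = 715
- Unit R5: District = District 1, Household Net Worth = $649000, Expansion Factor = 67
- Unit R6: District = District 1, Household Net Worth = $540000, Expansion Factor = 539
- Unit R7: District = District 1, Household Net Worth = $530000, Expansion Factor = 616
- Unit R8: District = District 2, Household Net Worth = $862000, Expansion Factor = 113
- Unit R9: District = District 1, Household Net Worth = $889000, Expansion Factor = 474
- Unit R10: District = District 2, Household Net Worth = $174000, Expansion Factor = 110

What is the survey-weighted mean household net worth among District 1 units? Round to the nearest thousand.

District 1 rows: R5, R6, R7, R9
Weighted sum = 649000×67 + 540000×539 + 530000×616 + 889000×474
  = 43483000 + 291060000 + 326480000 + 421386000 = 1082409000
Sum of weights = 67 + 539 + 616 + 474 = 1696
Weighted mean = 1082409000 / 1696 = 638212.85

638000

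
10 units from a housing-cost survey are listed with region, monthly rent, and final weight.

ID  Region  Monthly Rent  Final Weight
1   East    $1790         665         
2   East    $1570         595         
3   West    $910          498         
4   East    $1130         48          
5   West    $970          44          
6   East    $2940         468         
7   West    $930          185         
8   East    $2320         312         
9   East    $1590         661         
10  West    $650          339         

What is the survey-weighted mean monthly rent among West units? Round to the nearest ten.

West rows: 3, 5, 7, 10
Weighted sum = 910×498 + 970×44 + 930×185 + 650×339
  = 453180 + 42680 + 172050 + 220350 = 888260
Sum of weights = 498 + 44 + 185 + 339 = 1066
Weighted mean = 888260 / 1066 = 833.26454

830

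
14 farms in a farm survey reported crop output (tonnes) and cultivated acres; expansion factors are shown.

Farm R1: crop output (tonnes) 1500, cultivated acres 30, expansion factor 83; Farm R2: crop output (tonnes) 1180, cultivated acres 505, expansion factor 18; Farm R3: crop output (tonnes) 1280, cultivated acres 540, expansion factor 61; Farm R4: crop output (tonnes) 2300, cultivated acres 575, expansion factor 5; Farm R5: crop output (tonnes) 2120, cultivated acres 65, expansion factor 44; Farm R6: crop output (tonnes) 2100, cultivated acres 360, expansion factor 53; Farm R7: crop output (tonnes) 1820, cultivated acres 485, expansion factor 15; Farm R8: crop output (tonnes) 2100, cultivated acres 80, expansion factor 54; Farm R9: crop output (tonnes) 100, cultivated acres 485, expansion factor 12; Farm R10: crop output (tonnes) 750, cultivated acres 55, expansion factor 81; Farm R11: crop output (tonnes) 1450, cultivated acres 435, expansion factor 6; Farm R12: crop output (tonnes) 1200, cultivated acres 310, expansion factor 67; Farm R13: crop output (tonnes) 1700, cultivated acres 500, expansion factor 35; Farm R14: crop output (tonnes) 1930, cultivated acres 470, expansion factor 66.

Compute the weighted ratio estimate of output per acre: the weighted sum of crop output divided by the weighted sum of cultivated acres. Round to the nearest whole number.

6

Σ wᵢ·y = 918530
Σ wᵢ·x = 163105
Ratio = 918530 / 163105 = 5.6315257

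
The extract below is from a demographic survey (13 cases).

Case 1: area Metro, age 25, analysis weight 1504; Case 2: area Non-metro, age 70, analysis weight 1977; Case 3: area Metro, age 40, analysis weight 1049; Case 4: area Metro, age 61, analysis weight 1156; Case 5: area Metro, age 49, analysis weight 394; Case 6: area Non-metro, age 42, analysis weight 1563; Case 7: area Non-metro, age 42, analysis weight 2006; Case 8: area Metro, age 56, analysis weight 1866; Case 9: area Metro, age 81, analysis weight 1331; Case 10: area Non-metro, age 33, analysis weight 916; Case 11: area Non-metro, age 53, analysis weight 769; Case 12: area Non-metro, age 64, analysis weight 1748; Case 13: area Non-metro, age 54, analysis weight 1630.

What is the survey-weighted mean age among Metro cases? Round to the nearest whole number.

Metro rows: 1, 3, 4, 5, 8, 9
Weighted sum = 25×1504 + 40×1049 + 61×1156 + 49×394 + 56×1866 + 81×1331
  = 37600 + 41960 + 70516 + 19306 + 104496 + 107811 = 381689
Sum of weights = 1504 + 1049 + 1156 + 394 + 1866 + 1331 = 7300
Weighted mean = 381689 / 7300 = 52.286164

52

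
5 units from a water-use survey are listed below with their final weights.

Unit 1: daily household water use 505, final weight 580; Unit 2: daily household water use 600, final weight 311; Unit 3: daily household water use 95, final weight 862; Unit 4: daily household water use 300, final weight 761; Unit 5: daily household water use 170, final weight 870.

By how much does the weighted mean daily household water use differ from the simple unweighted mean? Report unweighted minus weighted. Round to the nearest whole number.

57

Unweighted sum = 505 + 600 + 95 + 300 + 170 = 1670
Unweighted mean = 1670 / 5 = 334
Weighted sum = 505×580 + 600×311 + 95×862 + 300×761 + 170×870
  = 937590
Sum of weights = 3384
Weighted mean = 937590 / 3384 = 277.0656
Difference (unweighted minus weighted) = 56.934397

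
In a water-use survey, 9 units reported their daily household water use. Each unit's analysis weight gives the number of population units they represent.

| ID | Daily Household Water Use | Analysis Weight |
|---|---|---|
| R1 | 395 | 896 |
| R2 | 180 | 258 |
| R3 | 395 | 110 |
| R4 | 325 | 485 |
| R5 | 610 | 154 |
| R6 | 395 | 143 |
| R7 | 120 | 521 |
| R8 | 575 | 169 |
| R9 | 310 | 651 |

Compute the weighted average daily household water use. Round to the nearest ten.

Weighted sum = 1113365
Sum of weights = 3387
Weighted mean = 1113365 / 3387 = 328.71715

330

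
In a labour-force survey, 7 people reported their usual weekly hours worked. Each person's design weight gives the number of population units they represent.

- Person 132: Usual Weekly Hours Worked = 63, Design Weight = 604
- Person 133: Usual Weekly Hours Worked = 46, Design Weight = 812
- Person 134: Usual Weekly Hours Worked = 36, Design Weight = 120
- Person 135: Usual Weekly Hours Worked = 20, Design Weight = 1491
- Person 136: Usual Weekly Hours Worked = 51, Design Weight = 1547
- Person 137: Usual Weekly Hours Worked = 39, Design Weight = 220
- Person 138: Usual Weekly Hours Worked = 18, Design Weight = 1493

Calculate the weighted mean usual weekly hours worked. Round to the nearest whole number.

36

Weighted sum = 63×604 + 46×812 + 36×120 + 20×1491 + 51×1547 + 39×220 + 18×1493
  = 38052 + 37352 + 4320 + 29820 + 78897 + 8580 + 26874 = 223895
Sum of weights = 6287
Weighted mean = 223895 / 6287 = 35.612375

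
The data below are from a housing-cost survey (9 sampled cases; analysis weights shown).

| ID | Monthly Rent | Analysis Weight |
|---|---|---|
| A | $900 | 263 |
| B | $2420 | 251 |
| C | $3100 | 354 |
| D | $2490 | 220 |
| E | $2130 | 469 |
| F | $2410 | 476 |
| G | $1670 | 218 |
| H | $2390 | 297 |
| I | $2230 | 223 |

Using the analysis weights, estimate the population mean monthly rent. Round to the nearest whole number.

2240

Weighted sum = 900×263 + 2420×251 + 3100×354 + 2490×220 + 2130×469 + 2410×476 + 1670×218 + 2390×297 + 2230×223
  = 236700 + 607420 + 1097400 + 547800 + 998970 + 1147160 + 364060 + 709830 + 497290 = 6206630
Sum of weights = 263 + 251 + 354 + 220 + 469 + 476 + 218 + 297 + 223 = 2771
Weighted mean = 6206630 / 2771 = 2239.852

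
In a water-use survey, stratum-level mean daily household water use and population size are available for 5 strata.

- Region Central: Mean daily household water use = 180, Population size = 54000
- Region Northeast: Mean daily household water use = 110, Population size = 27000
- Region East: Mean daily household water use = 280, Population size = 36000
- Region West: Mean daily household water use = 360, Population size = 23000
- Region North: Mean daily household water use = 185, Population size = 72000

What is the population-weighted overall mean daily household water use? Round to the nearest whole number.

Σ Nₕ·x̄ₕ = 180×54000 + 110×27000 + 280×36000 + 360×23000 + 185×72000
  = 44370000
Σ Nₕ = 54000 + 27000 + 36000 + 23000 + 72000 = 212000
Overall mean = 44370000 / 212000 = 209.29245

209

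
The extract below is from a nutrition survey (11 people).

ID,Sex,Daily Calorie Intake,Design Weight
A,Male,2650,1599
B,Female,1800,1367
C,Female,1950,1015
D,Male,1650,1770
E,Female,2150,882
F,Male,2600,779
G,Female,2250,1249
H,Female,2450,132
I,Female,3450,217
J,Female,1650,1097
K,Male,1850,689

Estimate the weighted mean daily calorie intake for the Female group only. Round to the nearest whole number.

Female rows: B, C, E, G, H, I, J
Weighted sum = 1800×1367 + 1950×1015 + 2150×882 + 2250×1249 + 2450×132 + 3450×217 + 1650×1097
  = 12028500
Sum of weights = 1367 + 1015 + 882 + 1249 + 132 + 217 + 1097 = 5959
Weighted mean = 12028500 / 5959 = 2018.5434

2019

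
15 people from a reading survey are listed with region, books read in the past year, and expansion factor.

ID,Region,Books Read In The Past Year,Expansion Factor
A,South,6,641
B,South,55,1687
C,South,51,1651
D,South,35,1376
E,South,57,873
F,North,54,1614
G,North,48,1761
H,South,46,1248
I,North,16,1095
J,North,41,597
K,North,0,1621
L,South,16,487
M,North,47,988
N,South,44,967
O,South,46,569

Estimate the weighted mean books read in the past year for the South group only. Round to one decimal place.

43.4

South rows: A, B, C, D, E, H, L, N, O
Weighted sum = 6×641 + 55×1687 + 51×1651 + 35×1376 + 57×873 + 46×1248 + 16×487 + 44×967 + 46×569
  = 412675
Sum of weights = 641 + 1687 + 1651 + 1376 + 873 + 1248 + 487 + 967 + 569 = 9499
Weighted mean = 412675 / 9499 = 43.444047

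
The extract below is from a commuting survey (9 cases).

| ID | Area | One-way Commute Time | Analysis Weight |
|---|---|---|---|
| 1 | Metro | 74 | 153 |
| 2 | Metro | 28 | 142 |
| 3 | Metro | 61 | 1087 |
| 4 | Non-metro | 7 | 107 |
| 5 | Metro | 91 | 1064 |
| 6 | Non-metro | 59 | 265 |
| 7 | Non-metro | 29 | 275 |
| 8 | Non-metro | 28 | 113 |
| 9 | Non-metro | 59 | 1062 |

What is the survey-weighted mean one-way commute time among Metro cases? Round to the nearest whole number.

73

Metro rows: 1, 2, 3, 5
Weighted sum = 178429
Sum of weights = 153 + 142 + 1087 + 1064 = 2446
Weighted mean = 178429 / 2446 = 72.947261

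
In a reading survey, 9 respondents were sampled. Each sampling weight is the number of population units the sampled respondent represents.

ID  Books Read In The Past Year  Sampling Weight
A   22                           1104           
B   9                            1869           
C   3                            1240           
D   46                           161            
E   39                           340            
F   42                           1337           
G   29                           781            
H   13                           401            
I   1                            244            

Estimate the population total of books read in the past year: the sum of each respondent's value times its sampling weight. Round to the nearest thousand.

Weighted total = 149755

150000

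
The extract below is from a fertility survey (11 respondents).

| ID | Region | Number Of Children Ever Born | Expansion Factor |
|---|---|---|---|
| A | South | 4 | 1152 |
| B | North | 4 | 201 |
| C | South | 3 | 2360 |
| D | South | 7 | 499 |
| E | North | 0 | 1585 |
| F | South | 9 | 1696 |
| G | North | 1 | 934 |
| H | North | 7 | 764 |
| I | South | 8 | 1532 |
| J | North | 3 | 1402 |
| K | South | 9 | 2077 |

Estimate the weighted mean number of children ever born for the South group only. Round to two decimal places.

South rows: A, C, D, F, I, K
Weighted sum = 4×1152 + 3×2360 + 7×499 + 9×1696 + 8×1532 + 9×2077
  = 4608 + 7080 + 3493 + 15264 + 12256 + 18693 = 61394
Sum of weights = 1152 + 2360 + 499 + 1696 + 1532 + 2077 = 9316
Weighted mean = 61394 / 9316 = 6.5901675

6.59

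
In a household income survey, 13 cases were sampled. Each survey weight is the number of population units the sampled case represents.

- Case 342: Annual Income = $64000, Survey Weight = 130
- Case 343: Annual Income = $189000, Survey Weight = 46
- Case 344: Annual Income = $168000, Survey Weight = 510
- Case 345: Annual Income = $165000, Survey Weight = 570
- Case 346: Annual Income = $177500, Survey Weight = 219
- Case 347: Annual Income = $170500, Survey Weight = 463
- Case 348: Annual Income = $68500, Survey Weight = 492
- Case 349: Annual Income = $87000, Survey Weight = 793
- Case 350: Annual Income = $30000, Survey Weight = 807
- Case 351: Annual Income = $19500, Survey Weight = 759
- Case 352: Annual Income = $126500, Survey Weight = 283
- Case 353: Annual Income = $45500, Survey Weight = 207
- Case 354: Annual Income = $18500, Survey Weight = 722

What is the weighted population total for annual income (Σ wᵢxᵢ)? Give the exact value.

Weighted total = 514836500

514836500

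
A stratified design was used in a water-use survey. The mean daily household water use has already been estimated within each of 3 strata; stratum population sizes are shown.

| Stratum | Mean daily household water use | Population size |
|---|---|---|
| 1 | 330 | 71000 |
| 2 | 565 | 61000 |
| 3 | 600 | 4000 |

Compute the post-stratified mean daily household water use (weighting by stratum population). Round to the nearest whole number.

443

Σ Nₕ·x̄ₕ = 330×71000 + 565×61000 + 600×4000
  = 23430000 + 34465000 + 2400000 = 60295000
Σ Nₕ = 71000 + 61000 + 4000 = 136000
Overall mean = 60295000 / 136000 = 443.34559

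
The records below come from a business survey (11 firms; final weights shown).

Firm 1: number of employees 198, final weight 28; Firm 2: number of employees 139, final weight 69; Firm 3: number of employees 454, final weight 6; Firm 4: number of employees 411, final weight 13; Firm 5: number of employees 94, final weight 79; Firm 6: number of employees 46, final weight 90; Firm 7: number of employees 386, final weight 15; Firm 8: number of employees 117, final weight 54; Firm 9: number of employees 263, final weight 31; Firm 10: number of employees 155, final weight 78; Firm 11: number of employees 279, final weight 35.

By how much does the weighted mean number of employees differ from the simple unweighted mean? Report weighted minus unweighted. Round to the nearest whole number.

-77

Unweighted sum = 198 + 139 + 454 + 411 + 94 + 46 + 386 + 117 + 263 + 155 + 279 = 2542
Unweighted mean = 2542 / 11 = 231.09091
Weighted sum = 198×28 + 139×69 + 454×6 + 411×13 + 94×79 + 46×90 + 386×15 + 117×54 + 263×31 + 155×78 + 279×35
  = 5544 + 9591 + 2724 + 5343 + 7426 + 4140 + 5790 + 6318 + 8153 + 12090 + 9765 = 76884
Sum of weights = 28 + 69 + 6 + 13 + 79 + 90 + 15 + 54 + 31 + 78 + 35 = 498
Weighted mean = 76884 / 498 = 154.38554
Difference (weighted minus unweighted) = -76.705367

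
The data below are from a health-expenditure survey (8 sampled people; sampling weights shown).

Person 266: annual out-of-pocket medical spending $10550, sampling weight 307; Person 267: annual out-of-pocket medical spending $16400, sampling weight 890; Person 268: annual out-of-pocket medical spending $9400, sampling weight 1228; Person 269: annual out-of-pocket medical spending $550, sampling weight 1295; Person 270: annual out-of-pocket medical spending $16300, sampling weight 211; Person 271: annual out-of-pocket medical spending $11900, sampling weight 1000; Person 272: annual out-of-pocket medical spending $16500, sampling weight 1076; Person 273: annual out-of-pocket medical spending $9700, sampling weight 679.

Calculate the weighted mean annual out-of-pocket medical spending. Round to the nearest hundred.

Weighted sum = 10550×307 + 16400×890 + 9400×1228 + 550×1295 + 16300×211 + 11900×1000 + 16500×1076 + 9700×679
  = 69769900
Sum of weights = 6686
Weighted mean = 69769900 / 6686 = 10435.223

10400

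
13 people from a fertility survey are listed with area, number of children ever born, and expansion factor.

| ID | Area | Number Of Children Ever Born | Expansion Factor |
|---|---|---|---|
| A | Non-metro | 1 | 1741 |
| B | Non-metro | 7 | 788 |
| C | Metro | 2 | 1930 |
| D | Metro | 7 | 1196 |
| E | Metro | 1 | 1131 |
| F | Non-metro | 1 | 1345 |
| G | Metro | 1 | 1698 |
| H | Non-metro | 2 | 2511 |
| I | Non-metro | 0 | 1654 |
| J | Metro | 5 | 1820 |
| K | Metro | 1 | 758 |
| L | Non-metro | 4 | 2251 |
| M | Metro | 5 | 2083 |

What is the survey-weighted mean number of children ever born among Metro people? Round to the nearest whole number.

3

Metro rows: C, D, E, G, J, K, M
Weighted sum = 35334
Sum of weights = 1930 + 1196 + 1131 + 1698 + 1820 + 758 + 2083 = 10616
Weighted mean = 35334 / 10616 = 3.3283723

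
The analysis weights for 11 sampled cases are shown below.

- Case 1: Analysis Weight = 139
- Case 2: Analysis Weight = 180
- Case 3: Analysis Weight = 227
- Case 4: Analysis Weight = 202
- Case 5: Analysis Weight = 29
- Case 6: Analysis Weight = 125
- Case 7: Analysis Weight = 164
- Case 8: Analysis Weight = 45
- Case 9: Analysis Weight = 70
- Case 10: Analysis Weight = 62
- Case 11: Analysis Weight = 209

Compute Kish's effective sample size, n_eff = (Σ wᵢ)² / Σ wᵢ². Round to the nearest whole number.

Σ wᵢ = 139 + 180 + 227 + 202 + 29 + 125 + 164 + 45 + 70 + 62 + 209 = 1452
Σ wᵢ² = 241866
n_eff = 1452² / 241866 = 2108304 / 241866 = 8.7168267

9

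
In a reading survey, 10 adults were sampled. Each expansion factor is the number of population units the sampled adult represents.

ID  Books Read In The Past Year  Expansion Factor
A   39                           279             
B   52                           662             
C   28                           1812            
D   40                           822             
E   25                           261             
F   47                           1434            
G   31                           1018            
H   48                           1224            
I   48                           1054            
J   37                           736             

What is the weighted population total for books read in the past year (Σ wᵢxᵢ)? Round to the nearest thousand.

Weighted total = 370978

371000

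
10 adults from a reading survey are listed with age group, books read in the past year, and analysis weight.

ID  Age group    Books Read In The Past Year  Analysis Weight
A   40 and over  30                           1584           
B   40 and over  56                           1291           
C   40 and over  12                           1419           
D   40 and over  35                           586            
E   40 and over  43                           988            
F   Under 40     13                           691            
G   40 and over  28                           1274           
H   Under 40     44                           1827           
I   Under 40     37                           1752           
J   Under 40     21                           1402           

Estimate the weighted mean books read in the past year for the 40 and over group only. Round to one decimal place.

40 and over rows: A, B, C, D, E, G
Weighted sum = 30×1584 + 56×1291 + 12×1419 + 35×586 + 43×988 + 28×1274
  = 47520 + 72296 + 17028 + 20510 + 42484 + 35672 = 235510
Sum of weights = 1584 + 1291 + 1419 + 586 + 988 + 1274 = 7142
Weighted mean = 235510 / 7142 = 32.975357

33.0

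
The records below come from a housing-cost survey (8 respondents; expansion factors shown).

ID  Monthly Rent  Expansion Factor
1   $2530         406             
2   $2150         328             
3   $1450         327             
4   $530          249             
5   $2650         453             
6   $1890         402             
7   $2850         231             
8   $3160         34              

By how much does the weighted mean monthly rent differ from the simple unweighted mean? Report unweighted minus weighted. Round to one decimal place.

Unweighted sum = 2530 + 2150 + 1450 + 530 + 2650 + 1890 + 2850 + 3160 = 17210
Unweighted mean = 17210 / 8 = 2151.25
Weighted sum = 5064520
Sum of weights = 406 + 328 + 327 + 249 + 453 + 402 + 231 + 34 = 2430
Weighted mean = 5064520 / 2430 = 2084.1646
Difference (unweighted minus weighted) = 67.085391

67.1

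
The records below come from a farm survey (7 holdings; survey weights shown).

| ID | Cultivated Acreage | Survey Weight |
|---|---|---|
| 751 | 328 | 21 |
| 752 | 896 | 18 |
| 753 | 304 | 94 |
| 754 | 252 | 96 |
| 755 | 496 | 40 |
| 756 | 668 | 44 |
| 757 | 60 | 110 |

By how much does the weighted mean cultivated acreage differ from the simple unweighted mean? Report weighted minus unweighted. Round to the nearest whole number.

-118

Unweighted sum = 328 + 896 + 304 + 252 + 496 + 668 + 60 = 3004
Unweighted mean = 3004 / 7 = 429.14286
Weighted sum = 328×21 + 896×18 + 304×94 + 252×96 + 496×40 + 668×44 + 60×110
  = 6888 + 16128 + 28576 + 24192 + 19840 + 29392 + 6600 = 131616
Sum of weights = 21 + 18 + 94 + 96 + 40 + 44 + 110 = 423
Weighted mean = 131616 / 423 = 311.14894
Difference (weighted minus unweighted) = -117.99392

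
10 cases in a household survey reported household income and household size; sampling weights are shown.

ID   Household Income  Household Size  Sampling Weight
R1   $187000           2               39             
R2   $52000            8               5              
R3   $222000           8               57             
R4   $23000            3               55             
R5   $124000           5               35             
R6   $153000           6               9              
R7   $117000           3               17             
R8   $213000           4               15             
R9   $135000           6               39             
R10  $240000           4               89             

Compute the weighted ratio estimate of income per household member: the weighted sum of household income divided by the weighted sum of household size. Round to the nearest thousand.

Σ wᵢ·y = 58998000
Σ wᵢ·x = 2×39 + 8×5 + 8×57 + 3×55 + 5×35 + 6×9 + 3×17 + 4×15 + 6×39 + 4×89
  = 78 + 40 + 456 + 165 + 175 + 54 + 51 + 60 + 234 + 356 = 1669
Ratio = 58998000 / 1669 = 35349.311

35000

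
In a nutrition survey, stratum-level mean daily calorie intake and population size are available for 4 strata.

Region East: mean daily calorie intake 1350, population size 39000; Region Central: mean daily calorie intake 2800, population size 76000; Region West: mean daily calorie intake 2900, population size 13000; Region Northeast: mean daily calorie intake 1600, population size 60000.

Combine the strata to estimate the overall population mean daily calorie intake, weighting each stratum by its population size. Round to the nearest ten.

Σ Nₕ·x̄ₕ = 1350×39000 + 2800×76000 + 2900×13000 + 1600×60000
  = 52650000 + 212800000 + 37700000 + 96000000 = 399150000
Σ Nₕ = 39000 + 76000 + 13000 + 60000 = 188000
Overall mean = 399150000 / 188000 = 2123.1383

2120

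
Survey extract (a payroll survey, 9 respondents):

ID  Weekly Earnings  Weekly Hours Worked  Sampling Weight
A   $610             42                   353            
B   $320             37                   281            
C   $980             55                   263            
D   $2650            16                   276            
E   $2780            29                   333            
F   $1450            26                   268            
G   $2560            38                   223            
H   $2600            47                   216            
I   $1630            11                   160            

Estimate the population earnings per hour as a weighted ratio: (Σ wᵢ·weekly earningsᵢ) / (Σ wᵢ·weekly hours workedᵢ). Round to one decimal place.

49.3

Σ wᵢ·y = 610×353 + 320×281 + 980×263 + 2650×276 + 2780×333 + 1450×268 + 2560×223 + 2600×216 + 1630×160
  = 4002010
Σ wᵢ·x = 81115
Ratio = 4002010 / 81115 = 49.337484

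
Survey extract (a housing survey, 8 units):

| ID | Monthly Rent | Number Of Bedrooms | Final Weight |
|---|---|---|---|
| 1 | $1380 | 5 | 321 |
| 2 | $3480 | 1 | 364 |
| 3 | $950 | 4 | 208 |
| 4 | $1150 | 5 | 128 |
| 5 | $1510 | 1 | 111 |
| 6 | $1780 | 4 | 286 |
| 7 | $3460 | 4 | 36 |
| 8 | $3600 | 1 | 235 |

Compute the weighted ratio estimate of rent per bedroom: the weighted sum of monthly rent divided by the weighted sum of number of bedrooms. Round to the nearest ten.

Σ wᵢ·y = 1380×321 + 3480×364 + 950×208 + 1150×128 + 1510×111 + 1780×286 + 3460×36 + 3600×235
  = 3701750
Σ wᵢ·x = 5×321 + 1×364 + 4×208 + 5×128 + 1×111 + 4×286 + 4×36 + 1×235
  = 1605 + 364 + 832 + 640 + 111 + 1144 + 144 + 235 = 5075
Ratio = 3701750 / 5075 = 729.40887

730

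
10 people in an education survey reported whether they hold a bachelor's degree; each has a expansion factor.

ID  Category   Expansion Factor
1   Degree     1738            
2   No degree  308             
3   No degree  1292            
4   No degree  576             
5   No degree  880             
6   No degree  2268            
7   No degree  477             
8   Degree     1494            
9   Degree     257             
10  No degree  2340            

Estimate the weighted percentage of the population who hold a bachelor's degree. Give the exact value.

30

Sum of weights for 'Degree' = 1738 + 1494 + 257 = 3489
Total weight = 1738 + 308 + 1292 + 576 + 880 + 2268 + 477 + 1494 + 257 + 2340 = 11630
Weighted proportion = 3489 / 11630 = 0.3 → 30%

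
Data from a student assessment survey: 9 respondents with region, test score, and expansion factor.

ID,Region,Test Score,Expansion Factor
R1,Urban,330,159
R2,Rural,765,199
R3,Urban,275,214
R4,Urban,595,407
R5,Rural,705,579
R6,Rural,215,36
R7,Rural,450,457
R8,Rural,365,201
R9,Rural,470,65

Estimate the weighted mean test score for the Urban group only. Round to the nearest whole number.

Urban rows: R1, R3, R4
Weighted sum = 330×159 + 275×214 + 595×407
  = 353485
Sum of weights = 159 + 214 + 407 = 780
Weighted mean = 353485 / 780 = 453.1859

453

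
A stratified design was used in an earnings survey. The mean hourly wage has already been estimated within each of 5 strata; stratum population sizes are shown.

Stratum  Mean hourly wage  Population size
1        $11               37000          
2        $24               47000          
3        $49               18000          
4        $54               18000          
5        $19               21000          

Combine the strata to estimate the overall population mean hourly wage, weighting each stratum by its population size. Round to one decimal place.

26.9

Σ Nₕ·x̄ₕ = 11×37000 + 24×47000 + 49×18000 + 54×18000 + 19×21000
  = 407000 + 1128000 + 882000 + 972000 + 399000 = 3788000
Σ Nₕ = 37000 + 47000 + 18000 + 18000 + 21000 = 141000
Overall mean = 3788000 / 141000 = 26.865248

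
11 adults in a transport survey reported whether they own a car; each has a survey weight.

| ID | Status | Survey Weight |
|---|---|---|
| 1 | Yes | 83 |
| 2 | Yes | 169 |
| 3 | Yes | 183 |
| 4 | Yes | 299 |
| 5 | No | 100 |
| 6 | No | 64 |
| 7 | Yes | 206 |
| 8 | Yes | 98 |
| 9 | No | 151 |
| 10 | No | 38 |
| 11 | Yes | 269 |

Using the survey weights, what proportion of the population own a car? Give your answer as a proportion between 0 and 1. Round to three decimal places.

0.787

Sum of weights for 'Yes' = 83 + 169 + 183 + 299 + 206 + 98 + 269 = 1307
Total weight = 83 + 169 + 183 + 299 + 100 + 64 + 206 + 98 + 151 + 38 + 269 = 1660
Weighted proportion = 1307 / 1660 = 0.7873494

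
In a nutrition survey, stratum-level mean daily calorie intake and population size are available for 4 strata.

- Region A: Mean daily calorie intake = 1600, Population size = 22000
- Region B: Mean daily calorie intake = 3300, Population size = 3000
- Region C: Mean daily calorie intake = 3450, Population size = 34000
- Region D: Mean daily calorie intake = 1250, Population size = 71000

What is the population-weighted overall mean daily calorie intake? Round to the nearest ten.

Σ Nₕ·x̄ₕ = 251150000
Σ Nₕ = 130000
Overall mean = 251150000 / 130000 = 1931.9231

1930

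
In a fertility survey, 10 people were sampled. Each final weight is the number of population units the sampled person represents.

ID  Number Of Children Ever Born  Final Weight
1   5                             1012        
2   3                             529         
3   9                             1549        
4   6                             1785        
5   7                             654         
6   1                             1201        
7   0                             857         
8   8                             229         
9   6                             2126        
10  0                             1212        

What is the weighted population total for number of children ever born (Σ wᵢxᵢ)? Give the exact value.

51665

Weighted total = 5×1012 + 3×529 + 9×1549 + 6×1785 + 7×654 + 1×1201 + 0×857 + 8×229 + 6×2126 + 0×1212
  = 5060 + 1587 + 13941 + 10710 + 4578 + 1201 + 0 + 1832 + 12756 + 0 = 51665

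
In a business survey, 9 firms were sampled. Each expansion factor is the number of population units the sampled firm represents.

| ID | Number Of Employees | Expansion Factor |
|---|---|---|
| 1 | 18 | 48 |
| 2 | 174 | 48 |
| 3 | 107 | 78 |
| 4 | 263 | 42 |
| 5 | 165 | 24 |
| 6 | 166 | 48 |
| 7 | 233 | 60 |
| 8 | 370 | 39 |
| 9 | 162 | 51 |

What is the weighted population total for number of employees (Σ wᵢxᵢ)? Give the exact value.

77208

Weighted total = 18×48 + 174×48 + 107×78 + 263×42 + 165×24 + 166×48 + 233×60 + 370×39 + 162×51
  = 864 + 8352 + 8346 + 11046 + 3960 + 7968 + 13980 + 14430 + 8262 = 77208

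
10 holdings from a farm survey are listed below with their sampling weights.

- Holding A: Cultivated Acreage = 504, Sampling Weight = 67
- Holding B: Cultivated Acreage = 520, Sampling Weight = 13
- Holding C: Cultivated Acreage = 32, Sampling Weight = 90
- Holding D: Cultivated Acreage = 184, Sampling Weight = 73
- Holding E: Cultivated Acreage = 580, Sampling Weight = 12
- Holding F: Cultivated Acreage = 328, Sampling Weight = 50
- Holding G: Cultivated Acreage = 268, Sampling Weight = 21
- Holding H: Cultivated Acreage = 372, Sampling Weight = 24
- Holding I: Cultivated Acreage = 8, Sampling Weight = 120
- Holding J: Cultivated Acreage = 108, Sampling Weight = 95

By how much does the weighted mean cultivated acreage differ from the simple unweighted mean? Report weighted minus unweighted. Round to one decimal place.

-102.8

Unweighted sum = 504 + 520 + 32 + 184 + 580 + 328 + 268 + 372 + 8 + 108 = 2904
Unweighted mean = 2904 / 10 = 290.4
Weighted sum = 105976
Sum of weights = 67 + 13 + 90 + 73 + 12 + 50 + 21 + 24 + 120 + 95 = 565
Weighted mean = 105976 / 565 = 187.56814
Difference (weighted minus unweighted) = -102.83186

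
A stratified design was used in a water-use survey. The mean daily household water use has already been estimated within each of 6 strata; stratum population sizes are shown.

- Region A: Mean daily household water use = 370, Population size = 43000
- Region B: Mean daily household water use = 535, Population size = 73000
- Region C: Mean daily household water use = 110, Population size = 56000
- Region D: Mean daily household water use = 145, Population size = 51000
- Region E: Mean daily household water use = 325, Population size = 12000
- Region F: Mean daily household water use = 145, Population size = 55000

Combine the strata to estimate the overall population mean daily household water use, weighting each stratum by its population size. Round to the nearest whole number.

277

Σ Nₕ·x̄ₕ = 80395000
Σ Nₕ = 43000 + 73000 + 56000 + 51000 + 12000 + 55000 = 290000
Overall mean = 80395000 / 290000 = 277.22414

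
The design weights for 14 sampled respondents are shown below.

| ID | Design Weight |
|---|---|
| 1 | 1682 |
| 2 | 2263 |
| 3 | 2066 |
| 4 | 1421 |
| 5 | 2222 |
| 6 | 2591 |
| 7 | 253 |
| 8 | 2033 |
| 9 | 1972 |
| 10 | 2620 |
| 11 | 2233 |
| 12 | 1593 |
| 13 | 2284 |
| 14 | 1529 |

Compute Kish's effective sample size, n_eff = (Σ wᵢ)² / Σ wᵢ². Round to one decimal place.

12.8

Σ wᵢ = 26762
Σ wᵢ² = 55917172
n_eff = 26762² / 55917172 = 716204644 / 55917172 = 12.808313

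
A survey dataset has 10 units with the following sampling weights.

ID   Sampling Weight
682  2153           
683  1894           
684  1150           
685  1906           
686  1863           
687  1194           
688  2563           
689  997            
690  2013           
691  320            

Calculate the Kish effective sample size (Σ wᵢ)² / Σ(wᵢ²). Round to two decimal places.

8.65

Σ wᵢ = 16053
Σ wᵢ² = 4635409 + 3587236 + 1322500 + 3632836 + 3470769 + 1425636 + 6568969 + 994009 + 4052169 + 102400 = 29791933
n_eff = 16053² / 29791933 = 257698809 / 29791933 = 8.6499526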